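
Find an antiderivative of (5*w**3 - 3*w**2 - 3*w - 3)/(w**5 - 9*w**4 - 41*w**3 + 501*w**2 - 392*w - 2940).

Factor the denominator: (w - 7)*(w - 6)*(w - 5)*(w + 2)*(w + 7).
Partial-fraction decomposition: -461/(2730*(w + 7)) + 7/(360*(w + 2)) + 19/(6*(w - 5)) - 951/(104*(w - 6)) + 386/(63*(w - 7)).
Integrate each term: A/(w−a) contributes A·log|w−a|.

386*log(w - 7)/63 - 951*log(w - 6)/104 + 19*log(w - 5)/6 + 7*log(w + 2)/360 - 461*log(w + 7)/2730 + C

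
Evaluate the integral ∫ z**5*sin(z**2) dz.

Let u = z², du = 2z dz; rewrite as (1/2)∫ u^2·sin(1u) du.
Now integrate by parts 2 times.

-z**4*cos(z**2)/2 + z**2*sin(z**2) + cos(z**2) + C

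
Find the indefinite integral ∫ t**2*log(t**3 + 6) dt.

t**3*log(t**3 + 6)/3 - t**3/3 + 2*log(t**3 + 6) + C

Let u = t**3 + 6, so du = (3*t**2) dt.
The integral becomes (1/3)·∫ log(u) du; integrate by parts with u′=log(u), dv′=du.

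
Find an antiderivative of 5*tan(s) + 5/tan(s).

5*log(tan(s)) + C

Let u = tan(s), so du = (tan(s)**2 + 1) ds.
Rewriting, the integral becomes 5·∫ 1/u du = 5·log(u).
Substituting back, u = tan(s).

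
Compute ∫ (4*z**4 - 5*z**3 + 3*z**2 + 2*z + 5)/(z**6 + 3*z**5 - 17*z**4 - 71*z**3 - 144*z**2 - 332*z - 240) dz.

655*log(z - 5)/4176 - log(z + 1)/12 + 485*log(z + 3)/208 - 463*log(z + 4)/180 + 1259*log(z**2 + 4)/15080 - 152*atan(z/2)/1885 + C

Factor the denominator: (z - 5)*(z + 1)*(z + 3)*(z + 4)*(z**2 + 4).
Partial-fraction decomposition: (1259*z - 1216)/(7540*(z**2 + 4)) - 463/(180*(z + 4)) + 485/(208*(z + 3)) - 1/(12*(z + 1)) + 655/(4176*(z - 5)).
Integrate each term; A/(z−a) gives A·log|z−a|; the (Bz+D)/(z²+p²) term gives a log and an atan.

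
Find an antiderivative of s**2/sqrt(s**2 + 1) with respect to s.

s*sqrt(s**2 + 1)/2 - log(s + sqrt(s**2 + 1))/2 + C

Substitute s = tan(θ), so ds = sec(θ)^2 dθ and the radical becomes sqrt(s**2 + 1) = sec(θ) by the Pythagorean identity.
Integrate the resulting trig expression in θ, then back-substitute tan(θ) = s, sec(θ) = sqrt(s**2 + 1) (absorbing any constant into C).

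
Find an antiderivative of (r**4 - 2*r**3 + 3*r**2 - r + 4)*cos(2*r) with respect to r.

Use integration by parts with u = r**4 - 2*r**3 + 3*r**2 - r + 4, dv = cos(2*r) dr, so v = sin(2*r)/2.
Apply parts 4 times (tabular method): alternate signs, differentiate u down to 0, integrate dv up.

r**4*sin(2*r)/2 - r**3*sin(2*r) + r**3*cos(2*r) - 3*r**2*cos(2*r)/2 + r*sin(2*r) + 2*sin(2*r) + cos(2*r)/2 + C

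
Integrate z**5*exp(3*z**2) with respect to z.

Let u = z², du = 2z dz; rewrite as (1/2)∫ u^2·exp(3u) du.
Now integrate by parts 2 times.

(9*z**4 - 6*z**2 + 2)*exp(3*z**2)/54 + C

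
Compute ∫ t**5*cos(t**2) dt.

Let u = t², du = 2t dt; rewrite as (1/2)∫ u^2·cos(1u) du.
Now integrate by parts 2 times.

t**4*sin(t**2)/2 + t**2*cos(t**2) - sin(t**2) + C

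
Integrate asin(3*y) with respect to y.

y*asin(3*y) + sqrt(-9*y**2 + 1)/3 + C

Use integration by parts with u = arcsin(3*y), dv = dy.
Then du = 3/sqrt(-9*y**2 + 1) dy.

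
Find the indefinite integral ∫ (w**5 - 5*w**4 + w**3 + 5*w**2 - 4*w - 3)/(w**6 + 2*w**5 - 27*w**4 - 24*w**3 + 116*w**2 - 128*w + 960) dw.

Factor the denominator: (w - 4)*(w - 3)*(w + 4)*(w + 5)*(w**2 + 4).
Partial-fraction decomposition: -(54*w + 2021)/(7540*(w**2 + 4)) + 6233/(2088*(w + 5)) - 65/(32*(w + 4)) + 15/(104*(w - 3)) - 131/(1440*(w - 4)).
Integrate each term; A/(w−a) gives A·log|w−a|; the (Bw+D)/(w²+p²) term gives a log and an atan.

-131*log(w - 4)/1440 + 15*log(w - 3)/104 - 65*log(w + 4)/32 + 6233*log(w + 5)/2088 - 27*log(w**2 + 4)/7540 - 2021*atan(w/2)/15080 + C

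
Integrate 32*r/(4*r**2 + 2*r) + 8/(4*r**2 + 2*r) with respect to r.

4*log(4*r**2 + 2*r) + C

Let u = 4*r**2 + 2*r, so du = (8*r + 2) dr.
Rewriting, the integral becomes 4·∫ 1/u du = 4·log(u).
Substituting back, u = 4*r**2 + 2*r.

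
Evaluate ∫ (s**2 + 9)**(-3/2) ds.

Substitute s = 3·tan(θ), so ds = 3·sec(θ)^2 dθ and the radical becomes sqrt(s**2 + 9) = 3·sec(θ) by the Pythagorean identity.
Integrate the resulting trig expression in θ, then back-substitute tan(θ) = s/3, sec(θ) = sqrt(s**2 + 9)/3 (absorbing any constant into C).

s/(9*sqrt(s**2 + 9)) + C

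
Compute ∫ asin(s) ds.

s*asin(s) + sqrt(-s**2 + 1) + C

Use integration by parts with u = arcsin(s), dv = ds.
Then du = 1/sqrt(-s**2 + 1) ds.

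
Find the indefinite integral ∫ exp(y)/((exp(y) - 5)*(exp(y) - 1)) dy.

Let u = e^y, du = e^y dy.
The integral becomes ∫ du/((u-5)(u-1)); decompose into partial fractions.

log(exp(y) - 5)/4 - log(exp(y) - 1)/4 + C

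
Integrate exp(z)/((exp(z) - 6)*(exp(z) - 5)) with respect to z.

log(exp(z) - 6) - log(exp(z) - 5) + C

Let u = e^z, du = e^z dz.
The integral becomes ∫ du/((u-6)(u-5)); decompose into partial fractions.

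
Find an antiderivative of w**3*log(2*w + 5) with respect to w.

w**4*log(2*w + 5)/4 - w**4/16 + 5*w**3/24 - 25*w**2/32 + 125*w/32 - 625*log(2*w + 5)/64 + C

Use integration by parts with u = log(2*w + 5), dv = w**3 dw.
Then du = 2/(2*w + 5) dw and v = w**4/4.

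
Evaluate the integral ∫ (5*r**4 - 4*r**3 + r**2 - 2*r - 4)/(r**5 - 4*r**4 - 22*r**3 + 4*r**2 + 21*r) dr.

-4*log(r)/21 + 1333*log(r - 7)/420 + log(r - 1)/12 - log(r + 1)/4 + 131*log(r + 3)/60 + C

Factor the denominator: r*(r - 7)*(r - 1)*(r + 1)*(r + 3).
Partial-fraction decomposition: 131/(60*(r + 3)) - 1/(4*(r + 1)) + 1/(12*(r - 1)) + 1333/(420*(r - 7)) - 4/(21*r).
Integrate each term: A/(r−a) contributes A·log|r−a|.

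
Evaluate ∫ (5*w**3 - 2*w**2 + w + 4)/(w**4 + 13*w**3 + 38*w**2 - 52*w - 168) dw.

19*log(w - 2)/144 + 23*log(w + 2)/40 - 577*log(w + 6)/16 + 1816*log(w + 7)/45 + C

Factor the denominator: (w - 2)*(w + 2)*(w + 6)*(w + 7).
Partial-fraction decomposition: 1816/(45*(w + 7)) - 577/(16*(w + 6)) + 23/(40*(w + 2)) + 19/(144*(w - 2)).
Integrate each term: A/(w−a) contributes A·log|w−a|.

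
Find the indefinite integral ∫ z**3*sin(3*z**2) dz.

-z**2*cos(3*z**2)/6 + sin(3*z**2)/18 + C

Let u = z², du = 2z dz; rewrite as (1/2)∫ u^1·sin(3u) du.
Now integrate by parts 1 time.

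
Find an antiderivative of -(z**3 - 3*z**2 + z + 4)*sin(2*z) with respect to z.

Use integration by parts with u = z**3 - 3*z**2 + z + 4, dv = -sin(2*z) dz, so v = cos(2*z)/2.
Apply parts 3 times (tabular method): alternate signs, differentiate u down to 0, integrate dv up.

z**3*cos(2*z)/2 - 3*z**2*sin(2*z)/4 - 3*z**2*cos(2*z)/2 + 3*z*sin(2*z)/2 - z*cos(2*z)/4 + sin(2*z)/8 + 11*cos(2*z)/4 + C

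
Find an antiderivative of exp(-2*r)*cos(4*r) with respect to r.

exp(-2*r)*sin(4*r)/5 - exp(-2*r)*cos(4*r)/10 + C

Let I denote the integral. Integrate by parts with u = cos(4*r), dv = exp(-2*r) dr, so v = -exp(-2*r)/2: I = -exp(-2*r)*cos(4*r)/2 − 2·∫ exp(-2*r)*sin(4*r) dr.
Apply parts again with u = sin(4*r), dv = exp(-2*r) dr: ∫ exp(-2*r)*sin(4*r) dr = -exp(-2*r)*sin(4*r)/2 + 2·I. Substituting back brings back I: I = exp(-2*r)*sin(4*r) - exp(-2*r)*cos(4*r)/2 − 4·I.
Solving for I: (1 + 4)·I equals the remaining terms, so I = (1/5)·(exp(-2*r)*sin(4*r) - exp(-2*r)*cos(4*r)/2).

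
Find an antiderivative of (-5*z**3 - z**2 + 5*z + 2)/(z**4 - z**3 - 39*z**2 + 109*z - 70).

Factor the denominator: (z - 5)*(z - 2)*(z - 1)*(z + 7).
Partial-fraction decomposition: -1633/(864*(z + 7)) + 1/(32*(z - 1)) + 32/(27*(z - 2)) - 623/(144*(z - 5)).
Integrate each term: A/(z−a) contributes A·log|z−a|.

-623*log(z - 5)/144 + 32*log(z - 2)/27 + log(z - 1)/32 - 1633*log(z + 7)/864 + C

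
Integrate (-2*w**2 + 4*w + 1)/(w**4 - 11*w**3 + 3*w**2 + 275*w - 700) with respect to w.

Factor the denominator: (w - 7)*(w - 5)*(w - 4)*(w + 5).
Partial-fraction decomposition: 23/(360*(w + 5)) - 5/(9*(w - 4)) + 29/(20*(w - 5)) - 23/(24*(w - 7)).
Integrate each term: A/(w−a) contributes A·log|w−a|.

-23*log(w - 7)/24 + 29*log(w - 5)/20 - 5*log(w - 4)/9 + 23*log(w + 5)/360 + C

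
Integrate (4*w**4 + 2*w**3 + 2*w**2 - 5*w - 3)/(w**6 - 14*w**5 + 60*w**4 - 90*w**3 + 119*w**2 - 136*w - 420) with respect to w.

Factor the denominator: (w - 7)*(w - 5)*(w - 3)*(w + 1)*(w**2 + 4).
Partial-fraction decomposition: (2903*w - 17733)/(99905*(w**2 + 4)) - 1/(160*(w + 1)) + 189/(208*(w - 3)) - 231/(58*(w - 5)) + 5175/(1696*(w - 7)).
Integrate each term; A/(w−a) gives A·log|w−a|; the (Bw+D)/(w²+p²) term gives a log and an atan.

5175*log(w - 7)/1696 - 231*log(w - 5)/58 + 189*log(w - 3)/208 - log(w + 1)/160 + 2903*log(w**2 + 4)/199810 - 17733*atan(w/2)/199810 + C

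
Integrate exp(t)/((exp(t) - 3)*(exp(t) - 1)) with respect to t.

log(exp(t) - 3)/2 - log(exp(t) - 1)/2 + C

Let u = e^t, du = e^t dt.
The integral becomes ∫ du/((u-3)(u-1)); decompose into partial fractions.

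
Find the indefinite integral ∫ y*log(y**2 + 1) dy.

y**2*log(y**2 + 1)/2 - y**2/2 + log(y**2 + 1)/2 + C

Let u = y**2 + 1, so du = (2*y) dy.
The integral becomes (1/2)·∫ log(u) du; integrate by parts with u′=log(u), dv′=du.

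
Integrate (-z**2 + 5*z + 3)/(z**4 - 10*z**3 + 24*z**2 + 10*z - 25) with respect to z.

-25*log(z - 5)/96 + 7*log(z - 1)/32 + log(z + 1)/24 - 1/(8*z - 40) + C

Factor the denominator: (z - 5)**2*(z - 1)*(z + 1).
Partial-fraction decomposition: 1/(24*(z + 1)) + 7/(32*(z - 1)) - 25/(96*(z - 5)) + 1/(8*(z - 5)**2).
Integrate each term; A/(z−a) gives A·log|z−a|; A/(z−a)² gives −A/(z−a).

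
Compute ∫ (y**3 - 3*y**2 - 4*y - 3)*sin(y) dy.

-y**3*cos(y) + 3*y**2*sin(y) + 3*y**2*cos(y) - 6*y*sin(y) + 10*y*cos(y) - 10*sin(y) - 3*cos(y) + C

Use integration by parts with u = y**3 - 3*y**2 - 4*y - 3, dv = sin(y) dy, so v = -cos(y).
Apply parts 3 times (tabular method): alternate signs, differentiate u down to 0, integrate dv up.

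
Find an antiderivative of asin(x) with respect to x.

x*asin(x) + sqrt(-x**2 + 1) + C

Use integration by parts with u = arcsin(x), dv = dx.
Then du = 1/sqrt(-x**2 + 1) dx.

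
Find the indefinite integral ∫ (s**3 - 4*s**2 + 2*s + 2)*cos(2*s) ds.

Use integration by parts with u = s**3 - 4*s**2 + 2*s + 2, dv = cos(2*s) ds, so v = sin(2*s)/2.
Apply parts 3 times (tabular method): alternate signs, differentiate u down to 0, integrate dv up.

s**3*sin(2*s)/2 - 2*s**2*sin(2*s) + 3*s**2*cos(2*s)/4 + s*sin(2*s)/4 - 2*s*cos(2*s) + 2*sin(2*s) + cos(2*s)/8 + C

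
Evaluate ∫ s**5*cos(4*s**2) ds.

Let u = s², du = 2s ds; rewrite as (1/2)∫ u^2·cos(4u) du.
Now integrate by parts 2 times.

s**4*sin(4*s**2)/8 + s**2*cos(4*s**2)/16 - sin(4*s**2)/64 + C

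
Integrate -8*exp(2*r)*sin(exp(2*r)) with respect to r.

4*cos(exp(2*r)) + C

Let u = exp(2*r), so du = (2*exp(2*r)) dr.
Rewriting, the integral becomes -4·∫ sin(u) du = -4·-cos(u).
Substituting back, u = exp(2*r).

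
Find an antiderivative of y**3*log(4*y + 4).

y**4*log(4*y + 4)/4 - y**4/16 + y**3/12 - y**2/8 + y/4 - log(y + 1)/4 + C

Use integration by parts with u = log(4*y + 4), dv = y**3 dy.
Then du = 4/(4*y + 4) dy and v = y**4/4.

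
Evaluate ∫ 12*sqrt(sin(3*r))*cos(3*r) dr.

Let u = sin(3*r), so du = (3*cos(3*r)) dr.
Rewriting, the integral becomes 4·∫ √u du = 4·(2/3)u^(3/2).
Substituting back, u = sin(3*r).

8*sin(3*r)**(3/2)/3 + C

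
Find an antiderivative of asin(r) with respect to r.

Use integration by parts with u = arcsin(r), dv = dr.
Then du = 1/sqrt(-r**2 + 1) dr.

r*asin(r) + sqrt(-r**2 + 1) + C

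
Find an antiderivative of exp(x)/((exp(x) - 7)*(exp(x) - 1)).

log(exp(x) - 7)/6 - log(exp(x) - 1)/6 + C

Let u = e^x, du = e^x dx.
The integral becomes ∫ du/((u-7)(u-1)); decompose into partial fractions.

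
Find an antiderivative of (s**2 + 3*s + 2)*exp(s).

(s**2 + s + 1)*exp(s) + C

Use integration by parts with u = s**2 + 3*s + 2, dv = exp(s) ds, so v = exp(s).
Apply parts 2 times (tabular method): alternate signs, differentiate u down to 0, integrate dv up.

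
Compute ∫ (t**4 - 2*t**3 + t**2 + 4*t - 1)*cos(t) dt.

Use integration by parts with u = t**4 - 2*t**3 + t**2 + 4*t - 1, dv = cos(t) dt, so v = sin(t).
Apply parts 4 times (tabular method): alternate signs, differentiate u down to 0, integrate dv up.

t**4*sin(t) - 2*t**3*sin(t) + 4*t**3*cos(t) - 11*t**2*sin(t) - 6*t**2*cos(t) + 16*t*sin(t) - 22*t*cos(t) + 21*sin(t) + 16*cos(t) + C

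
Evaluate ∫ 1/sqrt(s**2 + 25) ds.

log(s + sqrt(s**2 + 25)) + C

Substitute s = 5·tan(θ), so ds = 5·sec(θ)^2 dθ and the radical becomes sqrt(s**2 + 25) = 5·sec(θ) by the Pythagorean identity.
Integrate the resulting trig expression in θ, then back-substitute tan(θ) = s/5, sec(θ) = sqrt(s**2 + 25)/5 (absorbing any constant into C).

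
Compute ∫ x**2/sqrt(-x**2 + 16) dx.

-x*sqrt(-x**2 + 16)/2 + 8*asin(x/4) + C

Substitute x = 4·sin(θ), so dx = 4·cos(θ) dθ and the radical becomes sqrt(-x**2 + 16) = 4·cos(θ) by the Pythagorean identity.
Integrate the resulting trig expression in θ, then back-substitute θ = asin(x/4), sin(θ) = x/4, cos(θ) = sqrt(-x**2 + 16)/4 (absorbing any constant into C).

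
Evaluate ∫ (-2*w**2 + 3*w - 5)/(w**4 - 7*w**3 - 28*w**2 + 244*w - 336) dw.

Factor the denominator: (w - 7)*(w - 4)*(w - 2)*(w + 6).
Partial-fraction decomposition: 19/(208*(w + 6)) - 7/(80*(w - 2)) + 5/(12*(w - 4)) - 82/(195*(w - 7)).
Integrate each term: A/(w−a) contributes A·log|w−a|.

-82*log(w - 7)/195 + 5*log(w - 4)/12 - 7*log(w - 2)/80 + 19*log(w + 6)/208 + C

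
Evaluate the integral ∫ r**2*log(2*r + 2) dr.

Use integration by parts with u = log(2*r + 2), dv = r**2 dr.
Then du = 2/(2*r + 2) dr and v = r**3/3.

r**3*log(2*r + 2)/3 - r**3/9 + r**2/6 - r/3 + log(r + 1)/3 + C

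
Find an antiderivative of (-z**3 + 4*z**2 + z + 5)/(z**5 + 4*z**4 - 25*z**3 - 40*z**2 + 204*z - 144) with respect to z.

17*log(z - 3)/126 - 5*log(z - 2)/16 + 9*log(z - 1)/70 - 43*log(z + 4)/140 + 359*log(z + 6)/1008 + C

Factor the denominator: (z - 3)*(z - 2)*(z - 1)*(z + 4)*(z + 6).
Partial-fraction decomposition: 359/(1008*(z + 6)) - 43/(140*(z + 4)) + 9/(70*(z - 1)) - 5/(16*(z - 2)) + 17/(126*(z - 3)).
Integrate each term: A/(z−a) contributes A·log|z−a|.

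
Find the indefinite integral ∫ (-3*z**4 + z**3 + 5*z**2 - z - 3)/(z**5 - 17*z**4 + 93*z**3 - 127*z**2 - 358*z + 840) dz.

-6625*log(z - 7)/216 + 1633*log(z - 5)/28 - 631*log(z - 4)/18 + 177*log(z - 3)/40 - 37*log(z + 2)/1890 + C

Factor the denominator: (z - 7)*(z - 5)*(z - 4)*(z - 3)*(z + 2).
Partial-fraction decomposition: -37/(1890*(z + 2)) + 177/(40*(z - 3)) - 631/(18*(z - 4)) + 1633/(28*(z - 5)) - 6625/(216*(z - 7)).
Integrate each term: A/(z−a) contributes A·log|z−a|.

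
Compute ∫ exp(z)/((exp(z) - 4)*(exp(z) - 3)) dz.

Let u = e^z, du = e^z dz.
The integral becomes ∫ du/((u-4)(u-3)); decompose into partial fractions.

log(exp(z) - 4) - log(exp(z) - 3) + C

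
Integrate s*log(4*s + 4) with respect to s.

s**2*log(4*s + 4)/2 - s**2/4 + s/2 - log(s + 1)/2 + C

Use integration by parts with u = log(4*s + 4), dv = s ds.
Then du = 4/(4*s + 4) ds and v = s**2/2.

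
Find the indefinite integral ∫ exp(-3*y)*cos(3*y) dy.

Let I denote the integral. Integrate by parts with u = cos(3*y), dv = exp(-3*y) dy, so v = -exp(-3*y)/3: I = -exp(-3*y)*cos(3*y)/3 − ∫ exp(-3*y)*sin(3*y) dy.
Apply parts again with u = sin(3*y), dv = exp(-3*y) dy: ∫ exp(-3*y)*sin(3*y) dy = -exp(-3*y)*sin(3*y)/3 + I. Substituting back brings back I: I = exp(-3*y)*sin(3*y)/3 - exp(-3*y)*cos(3*y)/3 − I.
Solving for I: (1 + 1)·I equals the remaining terms, so I = (1/2)·(exp(-3*y)*sin(3*y)/3 - exp(-3*y)*cos(3*y)/3).

exp(-3*y)*sin(3*y)/6 - exp(-3*y)*cos(3*y)/6 + C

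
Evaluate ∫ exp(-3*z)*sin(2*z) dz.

-3*exp(-3*z)*sin(2*z)/13 - 2*exp(-3*z)*cos(2*z)/13 + C

Let I denote the integral. Integrate by parts with u = sin(2*z), dv = exp(-3*z) dz, so v = -exp(-3*z)/3: I = -exp(-3*z)*sin(2*z)/3 + (2/3)·∫ exp(-3*z)*cos(2*z) dz.
Apply parts again with u = cos(2*z), dv = exp(-3*z) dz: ∫ exp(-3*z)*cos(2*z) dz = -exp(-3*z)*cos(2*z)/3 − (2/3)·I. Substituting back brings back I: I = -exp(-3*z)*sin(2*z)/3 - 2*exp(-3*z)*cos(2*z)/9 − (4/9)·I.
Solving for I: (1 + 4/9)·I equals the remaining terms, so I = (9/13)·(-exp(-3*z)*sin(2*z)/3 - 2*exp(-3*z)*cos(2*z)/9).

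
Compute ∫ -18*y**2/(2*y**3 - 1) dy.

-3*log(2*y**3 - 1) + C

Let u = 2*y**3 - 1, so du = (6*y**2) dy.
Rewriting, the integral becomes -3·∫ 1/u du = -3·log(u).
Substituting back, u = 2*y**3 - 1.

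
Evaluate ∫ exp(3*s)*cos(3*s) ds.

exp(3*s)*sin(3*s)/6 + exp(3*s)*cos(3*s)/6 + C

Let I denote the integral. Integrate by parts with u = cos(3*s), dv = exp(3*s) ds, so v = exp(3*s)/3: I = exp(3*s)*cos(3*s)/3 + ∫ exp(3*s)*sin(3*s) ds.
Apply parts again with u = sin(3*s), dv = exp(3*s) ds: ∫ exp(3*s)*sin(3*s) ds = exp(3*s)*sin(3*s)/3 − I. Substituting back brings back I: I = exp(3*s)*sin(3*s)/3 + exp(3*s)*cos(3*s)/3 − I.
Solving for I: (1 + 1)·I equals the remaining terms, so I = (1/2)·(exp(3*s)*sin(3*s)/3 + exp(3*s)*cos(3*s)/3).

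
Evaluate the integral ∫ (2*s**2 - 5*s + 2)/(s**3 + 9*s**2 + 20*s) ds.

Factor the denominator: s*(s + 4)*(s + 5).
Partial-fraction decomposition: 77/(5*(s + 5)) - 27/(2*(s + 4)) + 1/(10*s).
Integrate each term: A/(s−a) contributes A·log|s−a|.

log(s)/10 - 27*log(s + 4)/2 + 77*log(s + 5)/5 + C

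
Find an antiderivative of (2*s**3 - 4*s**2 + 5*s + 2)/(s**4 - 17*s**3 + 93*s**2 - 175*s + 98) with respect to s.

Factor the denominator: (s - 7)**2*(s - 2)*(s - 1).
Partial-fraction decomposition: -5/(36*(s - 1)) + 12/(25*(s - 2)) + 1493/(900*(s - 7)) + 527/(30*(s - 7)**2).
Integrate each term; A/(s−a) gives A·log|s−a|; A/(s−a)² gives −A/(s−a).

1493*log(s - 7)/900 + 12*log(s - 2)/25 - 5*log(s - 1)/36 - 527/(30*s - 210) + C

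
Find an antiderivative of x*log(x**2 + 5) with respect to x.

x**2*log(x**2 + 5)/2 - x**2/2 + 5*log(x**2 + 5)/2 + C

Let u = x**2 + 5, so du = (2*x) dx.
The integral becomes (1/2)·∫ log(u) du; integrate by parts with u′=log(u), dv′=du.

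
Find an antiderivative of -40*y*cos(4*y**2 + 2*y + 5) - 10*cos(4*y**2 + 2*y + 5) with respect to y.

Let u = 4*y**2 + 2*y + 5, so du = (8*y + 2) dy.
Rewriting, the integral becomes -5·∫ cos(u) du = -5·sin(u).
Substituting back, u = 4*y**2 + 2*y + 5.

-5*sin(4*y**2 + 2*y + 5) + C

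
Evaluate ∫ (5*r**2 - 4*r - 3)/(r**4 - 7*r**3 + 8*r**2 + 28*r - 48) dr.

61*log(r - 4)/12 - 6*log(r - 3) + 9*log(r - 2)/8 - 5*log(r + 2)/24 + C

Factor the denominator: (r - 4)*(r - 3)*(r - 2)*(r + 2).
Partial-fraction decomposition: -5/(24*(r + 2)) + 9/(8*(r - 2)) - 6/(r - 3) + 61/(12*(r - 4)).
Integrate each term: A/(r−a) contributes A·log|r−a|.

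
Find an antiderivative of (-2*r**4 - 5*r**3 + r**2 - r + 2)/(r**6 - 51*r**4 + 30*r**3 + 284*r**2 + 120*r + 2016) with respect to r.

-7*log(r - 6)/18 + 409*log(r - 4)/1540 - log(r + 3)/252 + 233*log(r + 7)/2332 + 29*log(r**2 + 4)/2120 - 11*atan(r/2)/530 + C

Factor the denominator: (r - 6)*(r - 4)*(r + 3)*(r + 7)*(r**2 + 4).
Partial-fraction decomposition: (29*r - 44)/(1060*(r**2 + 4)) + 233/(2332*(r + 7)) - 1/(252*(r + 3)) + 409/(1540*(r - 4)) - 7/(18*(r - 6)).
Integrate each term; A/(r−a) gives A·log|r−a|; the (Br+D)/(r²+p²) term gives a log and an atan.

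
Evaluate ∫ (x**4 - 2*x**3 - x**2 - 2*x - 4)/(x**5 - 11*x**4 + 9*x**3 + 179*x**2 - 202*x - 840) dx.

Factor the denominator: (x - 7)*(x - 5)*(x - 4)*(x + 2)*(x + 3).
Partial-fraction decomposition: 8/(35*(x + 3)) - 2/(27*(x + 2)) + 50/(63*(x - 4)) - 3/(x - 5) + 412/(135*(x - 7)).
Integrate each term: A/(x−a) contributes A·log|x−a|.

412*log(x - 7)/135 - 3*log(x - 5) + 50*log(x - 4)/63 - 2*log(x + 2)/27 + 8*log(x + 3)/35 + C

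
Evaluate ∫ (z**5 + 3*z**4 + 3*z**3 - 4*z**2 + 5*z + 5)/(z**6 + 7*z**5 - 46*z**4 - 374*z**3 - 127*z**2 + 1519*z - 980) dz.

24883*log(z - 7)/66528 - 751*log(z - 1)/57600 + 527*log(z + 4)/825 - 1745*log(z + 5)/864 + 10859*log(z + 7)/5376 + 13/(1440*z - 1440) + C

Factor the denominator: (z - 7)*(z - 1)**2*(z + 4)*(z + 5)*(z + 7).
Partial-fraction decomposition: 10859/(5376*(z + 7)) - 1745/(864*(z + 5)) + 527/(825*(z + 4)) - 751/(57600*(z - 1)) - 13/(1440*(z - 1)**2) + 24883/(66528*(z - 7)).
Integrate each term; A/(z−a) gives A·log|z−a|; A/(z−a)² gives −A/(z−a).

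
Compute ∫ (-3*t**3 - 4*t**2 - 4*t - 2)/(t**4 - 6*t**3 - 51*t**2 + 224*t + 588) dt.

-31007*log(t - 7)/13689 + 7*log(t + 2)/162 - 263*log(t + 6)/338 + 1255/(117*t - 819) + C

Factor the denominator: (t - 7)**2*(t + 2)*(t + 6).
Partial-fraction decomposition: -263/(338*(t + 6)) + 7/(162*(t + 2)) - 31007/(13689*(t - 7)) - 1255/(117*(t - 7)**2).
Integrate each term; A/(t−a) gives A·log|t−a|; A/(t−a)² gives −A/(t−a).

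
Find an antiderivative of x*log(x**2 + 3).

x**2*log(x**2 + 3)/2 - x**2/2 + 3*log(x**2 + 3)/2 + C

Let u = x**2 + 3, so du = (2*x) dx.
The integral becomes (1/2)·∫ log(u) du; integrate by parts with u′=log(u), dv′=du.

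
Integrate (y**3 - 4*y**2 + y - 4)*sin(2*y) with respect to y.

-y**3*cos(2*y)/2 + 3*y**2*sin(2*y)/4 + 2*y**2*cos(2*y) - 2*y*sin(2*y) + y*cos(2*y)/4 - sin(2*y)/8 + cos(2*y) + C

Use integration by parts with u = y**3 - 4*y**2 + y - 4, dv = sin(2*y) dy, so v = -cos(2*y)/2.
Apply parts 3 times (tabular method): alternate signs, differentiate u down to 0, integrate dv up.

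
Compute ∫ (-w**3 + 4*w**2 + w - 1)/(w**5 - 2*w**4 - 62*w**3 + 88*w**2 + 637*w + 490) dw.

-47*log(w - 7)/672 + log(w - 5)/48 + log(w + 1)/96 - log(w + 2)/15 + 59*log(w + 7)/560 + C

Factor the denominator: (w - 7)*(w - 5)*(w + 1)*(w + 2)*(w + 7).
Partial-fraction decomposition: 59/(560*(w + 7)) - 1/(15*(w + 2)) + 1/(96*(w + 1)) + 1/(48*(w - 5)) - 47/(672*(w - 7)).
Integrate each term: A/(w−a) contributes A·log|w−a|.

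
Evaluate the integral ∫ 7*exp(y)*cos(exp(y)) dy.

7*sin(exp(y)) + C

Let u = exp(y), so du = (exp(y)) dy.
Rewriting, the integral becomes 7·∫ cos(u) du = 7·sin(u).
Substituting back, u = exp(y).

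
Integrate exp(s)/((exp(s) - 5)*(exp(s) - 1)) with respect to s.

log(exp(s) - 5)/4 - log(exp(s) - 1)/4 + C

Let u = e^s, du = e^s ds.
The integral becomes ∫ du/((u-1)(u-5)); decompose into partial fractions.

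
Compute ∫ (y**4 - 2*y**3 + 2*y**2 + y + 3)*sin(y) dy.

-y**4*cos(y) + 4*y**3*sin(y) + 2*y**3*cos(y) - 6*y**2*sin(y) + 10*y**2*cos(y) - 20*y*sin(y) - 13*y*cos(y) + 13*sin(y) - 23*cos(y) + C

Use integration by parts with u = y**4 - 2*y**3 + 2*y**2 + y + 3, dv = sin(y) dy, so v = -cos(y).
Apply parts 4 times (tabular method): alternate signs, differentiate u down to 0, integrate dv up.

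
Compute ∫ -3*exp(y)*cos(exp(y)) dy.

Let u = exp(y), so du = (exp(y)) dy.
Rewriting, the integral becomes -3·∫ cos(u) du = -3·sin(u).
Substituting back, u = exp(y).

-3*sin(exp(y)) + C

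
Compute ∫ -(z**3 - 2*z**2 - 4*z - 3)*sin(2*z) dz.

z**3*cos(2*z)/2 - 3*z**2*sin(2*z)/4 - z**2*cos(2*z) + z*sin(2*z) - 11*z*cos(2*z)/4 + 11*sin(2*z)/8 - cos(2*z) + C

Use integration by parts with u = z**3 - 2*z**2 - 4*z - 3, dv = -sin(2*z) dz, so v = cos(2*z)/2.
Apply parts 3 times (tabular method): alternate signs, differentiate u down to 0, integrate dv up.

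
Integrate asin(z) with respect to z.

z*asin(z) + sqrt(-z**2 + 1) + C

Use integration by parts with u = arcsin(z), dv = dz.
Then du = 1/sqrt(-z**2 + 1) dz.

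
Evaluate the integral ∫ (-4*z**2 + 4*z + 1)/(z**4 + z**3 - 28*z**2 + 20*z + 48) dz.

-47*log(z - 4)/100 + 7*log(z - 2)/48 - 7*log(z + 1)/75 + 167*log(z + 6)/400 + C

Factor the denominator: (z - 4)*(z - 2)*(z + 1)*(z + 6).
Partial-fraction decomposition: 167/(400*(z + 6)) - 7/(75*(z + 1)) + 7/(48*(z - 2)) - 47/(100*(z - 4)).
Integrate each term: A/(z−a) contributes A·log|z−a|.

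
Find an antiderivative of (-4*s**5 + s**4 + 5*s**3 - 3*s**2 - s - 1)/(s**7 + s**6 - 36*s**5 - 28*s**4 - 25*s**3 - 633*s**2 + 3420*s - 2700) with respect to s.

Factor the denominator: (s - 6)*(s - 2)*(s - 1)*(s + 5)**2*(s**2 + 9).
Partial-fraction decomposition: -(67421*s + 1435791)/(3381300*(s**2 + 9)) + 10376263/(41123544*(s + 5)) - 4143/(5236*(s + 5)**2) - 1/(600*(s - 1)) + 87/(2548*(s - 2)) - 28843/(108900*(s - 6)).
Integrate each term; A/(s−a) gives A·log|s−a|; the (Bs+D)/(s²+p²) term gives a log and an atan.

-28843*log(s - 6)/108900 + 87*log(s - 2)/2548 - log(s - 1)/600 + 10376263*log(s + 5)/41123544 - 67421*log(s**2 + 9)/6762600 - 478597*atan(s/3)/3381300 + 4143/(5236*s + 26180) + C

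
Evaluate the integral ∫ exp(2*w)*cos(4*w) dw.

Let I denote the integral. Integrate by parts with u = cos(4*w), dv = exp(2*w) dw, so v = exp(2*w)/2: I = exp(2*w)*cos(4*w)/2 + 2·∫ exp(2*w)*sin(4*w) dw.
Apply parts again with u = sin(4*w), dv = exp(2*w) dw: ∫ exp(2*w)*sin(4*w) dw = exp(2*w)*sin(4*w)/2 − 2·I. Substituting back brings back I: I = exp(2*w)*sin(4*w) + exp(2*w)*cos(4*w)/2 − 4·I.
Solving for I: (1 + 4)·I equals the remaining terms, so I = (1/5)·(exp(2*w)*sin(4*w) + exp(2*w)*cos(4*w)/2).

exp(2*w)*sin(4*w)/5 + exp(2*w)*cos(4*w)/10 + C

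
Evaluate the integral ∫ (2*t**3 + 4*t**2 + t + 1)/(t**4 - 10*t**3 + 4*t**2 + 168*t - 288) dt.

Factor the denominator: (t - 6)**2*(t - 2)*(t + 4).
Partial-fraction decomposition: 67/(600*(t + 4)) + 35/(96*(t - 2)) + 1219/(800*(t - 6)) + 583/(40*(t - 6)**2).
Integrate each term; A/(t−a) gives A·log|t−a|; A/(t−a)² gives −A/(t−a).

1219*log(t - 6)/800 + 35*log(t - 2)/96 + 67*log(t + 4)/600 - 583/(40*t - 240) + C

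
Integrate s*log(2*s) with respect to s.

s**2*(log(s) + log(2))/2 - s**2/4 + C

Use integration by parts with u = log(2*s), dv = s ds.
Then du = 1/s ds and v = s**2/2.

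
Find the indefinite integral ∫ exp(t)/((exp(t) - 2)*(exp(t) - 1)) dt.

Let u = e^t, du = e^t dt.
The integral becomes ∫ du/((u-2)(u-1)); decompose into partial fractions.

log(exp(t) - 2) - log(exp(t) - 1) + C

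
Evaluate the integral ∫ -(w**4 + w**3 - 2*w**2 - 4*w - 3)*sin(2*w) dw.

Use integration by parts with u = w**4 + w**3 - 2*w**2 - 4*w - 3, dv = -sin(2*w) dw, so v = cos(2*w)/2.
Apply parts 4 times (tabular method): alternate signs, differentiate u down to 0, integrate dv up.

w**4*cos(2*w)/2 - w**3*sin(2*w) + w**3*cos(2*w)/2 - 3*w**2*sin(2*w)/4 - 5*w**2*cos(2*w)/2 + 5*w*sin(2*w)/2 - 11*w*cos(2*w)/4 + 11*sin(2*w)/8 - cos(2*w)/4 + C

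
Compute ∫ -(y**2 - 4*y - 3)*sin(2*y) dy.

Use integration by parts with u = y**2 - 4*y - 3, dv = -sin(2*y) dy, so v = cos(2*y)/2.
Apply parts 2 times (tabular method): alternate signs, differentiate u down to 0, integrate dv up.

y**2*cos(2*y)/2 - y*sin(2*y)/2 - 2*y*cos(2*y) + sin(2*y) - 7*cos(2*y)/4 + C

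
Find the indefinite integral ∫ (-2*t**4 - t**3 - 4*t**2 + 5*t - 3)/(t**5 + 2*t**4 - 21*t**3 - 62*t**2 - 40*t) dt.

3*log(t)/40 - 1453*log(t - 5)/1890 - 13*log(t + 1)/18 + 53*log(t + 2)/28 - 535*log(t + 4)/216 + C

Factor the denominator: t*(t - 5)*(t + 1)*(t + 2)*(t + 4).
Partial-fraction decomposition: -535/(216*(t + 4)) + 53/(28*(t + 2)) - 13/(18*(t + 1)) - 1453/(1890*(t - 5)) + 3/(40*t).
Integrate each term: A/(t−a) contributes A·log|t−a|.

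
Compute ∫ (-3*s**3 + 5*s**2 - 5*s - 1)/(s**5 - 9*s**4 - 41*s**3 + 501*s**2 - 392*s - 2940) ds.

-205*log(s - 7)/63 + 499*log(s - 6)/104 - 23*log(s - 5)/14 - 53*log(s + 2)/2520 + 109*log(s + 7)/910 + C

Factor the denominator: (s - 7)*(s - 6)*(s - 5)*(s + 2)*(s + 7).
Partial-fraction decomposition: 109/(910*(s + 7)) - 53/(2520*(s + 2)) - 23/(14*(s - 5)) + 499/(104*(s - 6)) - 205/(63*(s - 7)).
Integrate each term: A/(s−a) contributes A·log|s−a|.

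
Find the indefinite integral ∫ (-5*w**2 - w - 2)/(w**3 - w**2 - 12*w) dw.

Factor the denominator: w*(w - 4)*(w + 3).
Partial-fraction decomposition: -44/(21*(w + 3)) - 43/(14*(w - 4)) + 1/(6*w).
Integrate each term: A/(w−a) contributes A·log|w−a|.

log(w)/6 - 43*log(w - 4)/14 - 44*log(w + 3)/21 + C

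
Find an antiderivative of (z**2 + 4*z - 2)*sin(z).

Use integration by parts with u = z**2 + 4*z - 2, dv = sin(z) dz, so v = -cos(z).
Apply parts 2 times (tabular method): alternate signs, differentiate u down to 0, integrate dv up.

-z**2*cos(z) + 2*z*sin(z) - 4*z*cos(z) + 4*sin(z) + 4*cos(z) + C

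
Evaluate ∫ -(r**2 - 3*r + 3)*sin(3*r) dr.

r**2*cos(3*r)/3 - 2*r*sin(3*r)/9 - r*cos(3*r) + sin(3*r)/3 + 25*cos(3*r)/27 + C

Use integration by parts with u = r**2 - 3*r + 3, dv = -sin(3*r) dr, so v = cos(3*r)/3.
Apply parts 2 times (tabular method): alternate signs, differentiate u down to 0, integrate dv up.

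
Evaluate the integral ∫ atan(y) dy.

y*atan(y) - log(y**2 + 1)/2 + C

Use integration by parts with u = arctan(y), dv = dy.
Then du = 1/(y**2 + 1) dy.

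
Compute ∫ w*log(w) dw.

Use integration by parts with u = log(w), dv = w dw.
Then du = 1/w dw and v = w**2/2.

w**2*log(w)/2 - w**2/4 + C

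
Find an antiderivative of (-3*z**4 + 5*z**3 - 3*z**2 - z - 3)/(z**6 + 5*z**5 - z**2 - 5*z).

Factor the denominator: z*(z - 1)*(z + 1)*(z + 5)*(z**2 + 1).
Partial-fraction decomposition: -3*(7*z - 9)/(52*(z**2 + 1)) + 2573/(3120*(z + 5)) - 13/(16*(z + 1)) - 5/(24*(z - 1)) + 3/(5*z).
Integrate each term; A/(z−a) gives A·log|z−a|; the (Bz+D)/(z²+p²) term gives a log and an atan.

3*log(z)/5 - 5*log(z - 1)/24 - 13*log(z + 1)/16 + 2573*log(z + 5)/3120 - 21*log(z**2 + 1)/104 + 27*atan(z)/52 + C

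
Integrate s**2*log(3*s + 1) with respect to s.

Use integration by parts with u = log(3*s + 1), dv = s**2 ds.
Then du = 3/(3*s + 1) ds and v = s**3/3.

s**3*log(3*s + 1)/3 - s**3/9 + s**2/18 - s/27 + log(3*s + 1)/81 + C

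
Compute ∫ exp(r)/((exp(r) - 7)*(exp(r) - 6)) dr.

log(exp(r) - 7) - log(exp(r) - 6) + C

Let u = e^r, du = e^r dr.
The integral becomes ∫ du/((u-7)(u-6)); decompose into partial fractions.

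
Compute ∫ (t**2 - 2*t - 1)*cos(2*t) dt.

t**2*sin(2*t)/2 - t*sin(2*t) + t*cos(2*t)/2 - 3*sin(2*t)/4 - cos(2*t)/2 + C

Use integration by parts with u = t**2 - 2*t - 1, dv = cos(2*t) dt, so v = sin(2*t)/2.
Apply parts 2 times (tabular method): alternate signs, differentiate u down to 0, integrate dv up.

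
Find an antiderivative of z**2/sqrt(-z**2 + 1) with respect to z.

Substitute z = sin(θ), so dz = cos(θ) dθ and the radical becomes sqrt(-z**2 + 1) = cos(θ) by the Pythagorean identity.
Integrate the resulting trig expression in θ, then back-substitute θ = asin(z), sin(θ) = z, cos(θ) = sqrt(-z**2 + 1) (absorbing any constant into C).

-z*sqrt(-z**2 + 1)/2 + asin(z)/2 + C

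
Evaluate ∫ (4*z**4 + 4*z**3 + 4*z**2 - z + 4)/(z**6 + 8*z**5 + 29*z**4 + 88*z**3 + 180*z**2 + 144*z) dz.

log(z)/36 + 1045*log(z + 2)/676 - 21*log(z + 4)/10 + 4003*log(z**2 + 9)/15210 - 76*atan(z/3)/845 + 27/(26*z + 52) + C

Factor the denominator: z*(z + 2)**2*(z + 4)*(z**2 + 9).
Partial-fraction decomposition: (4003*z - 2052)/(7605*(z**2 + 9)) - 21/(10*(z + 4)) + 1045/(676*(z + 2)) - 27/(26*(z + 2)**2) + 1/(36*z).
Integrate each term; A/(z−a) gives A·log|z−a|; the (Bz+D)/(z²+p²) term gives a log and an atan.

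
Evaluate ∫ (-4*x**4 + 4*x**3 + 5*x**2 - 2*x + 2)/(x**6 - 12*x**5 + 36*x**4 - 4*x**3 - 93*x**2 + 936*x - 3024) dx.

Factor the denominator: (x - 7)*(x - 4)**2*(x + 3)*(x**2 + 9).
Partial-fraction decomposition: (48364*x + 55131)/(326250*(x**2 + 9)) + 379/(8820*(x + 3)) + 369658/(275625*(x - 4)) + 694/(525*(x - 4)**2) - 7999/(5220*(x - 7)).
Integrate each term; A/(x−a) gives A·log|x−a|; the (Bx+D)/(x²+p²) term gives a log and an atan.

-7999*log(x - 7)/5220 + 369658*log(x - 4)/275625 + 379*log(x + 3)/8820 + 12091*log(x**2 + 9)/163125 + 18377*atan(x/3)/326250 - 694/(525*x - 2100) + C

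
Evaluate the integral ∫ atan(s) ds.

Use integration by parts with u = arctan(s), dv = ds.
Then du = 1/(s**2 + 1) ds.

s*atan(s) - log(s**2 + 1)/2 + C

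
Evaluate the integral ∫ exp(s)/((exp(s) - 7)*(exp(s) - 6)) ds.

Let u = e^s, du = e^s ds.
The integral becomes ∫ du/((u-7)(u-6)); decompose into partial fractions.

log(exp(s) - 7) - log(exp(s) - 6) + C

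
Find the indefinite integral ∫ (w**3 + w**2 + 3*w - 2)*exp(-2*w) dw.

(-4*w**3 - 10*w**2 - 22*w - 3)*exp(-2*w)/8 + C

Use integration by parts with u = w**3 + w**2 + 3*w - 2, dv = exp(-2*w) dw, so v = -exp(-2*w)/2.
Apply parts 3 times (tabular method): alternate signs, differentiate u down to 0, integrate dv up.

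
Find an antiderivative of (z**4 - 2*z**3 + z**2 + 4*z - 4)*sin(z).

Use integration by parts with u = z**4 - 2*z**3 + z**2 + 4*z - 4, dv = sin(z) dz, so v = -cos(z).
Apply parts 4 times (tabular method): alternate signs, differentiate u down to 0, integrate dv up.

-z**4*cos(z) + 4*z**3*sin(z) + 2*z**3*cos(z) - 6*z**2*sin(z) + 11*z**2*cos(z) - 22*z*sin(z) - 16*z*cos(z) + 16*sin(z) - 18*cos(z) + C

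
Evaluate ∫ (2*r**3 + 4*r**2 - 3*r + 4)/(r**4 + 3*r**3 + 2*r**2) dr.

Factor the denominator: r**2*(r + 1)*(r + 2).
Partial-fraction decomposition: -5/(2*(r + 2)) + 9/(r + 1) - 9/(2*r) + 2/r**2.
Integrate each term; A/(r−a) gives A·log|r−a|; A/(r−a)² gives −A/(r−a).

-9*log(r)/2 + 9*log(r + 1) - 5*log(r + 2)/2 - 2/r + C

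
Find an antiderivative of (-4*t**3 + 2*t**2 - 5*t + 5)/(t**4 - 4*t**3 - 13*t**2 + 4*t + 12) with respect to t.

Factor the denominator: (t - 6)*(t - 1)*(t + 1)*(t + 2).
Partial-fraction decomposition: -55/(24*(t + 2)) + 8/(7*(t + 1)) + 1/(15*(t - 1)) - 817/(280*(t - 6)).
Integrate each term: A/(t−a) contributes A·log|t−a|.

-817*log(t - 6)/280 + log(t - 1)/15 + 8*log(t + 1)/7 - 55*log(t + 2)/24 + C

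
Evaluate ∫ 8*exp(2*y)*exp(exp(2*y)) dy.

4*exp(exp(2*y)) + C

Let u = exp(2*y), so du = (2*exp(2*y)) dy.
Rewriting, the integral becomes 4·∫ e^u du = 4·e^u.
Substituting back, u = exp(2*y).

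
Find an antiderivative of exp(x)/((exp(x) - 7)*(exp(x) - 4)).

Let u = e^x, du = e^x dx.
The integral becomes ∫ du/((u-4)(u-7)); decompose into partial fractions.

log(exp(x) - 7)/3 - log(exp(x) - 4)/3 + C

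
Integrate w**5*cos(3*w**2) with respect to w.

Let u = w², du = 2w dw; rewrite as (1/2)∫ u^2·cos(3u) du.
Now integrate by parts 2 times.

w**4*sin(3*w**2)/6 + w**2*cos(3*w**2)/9 - sin(3*w**2)/27 + C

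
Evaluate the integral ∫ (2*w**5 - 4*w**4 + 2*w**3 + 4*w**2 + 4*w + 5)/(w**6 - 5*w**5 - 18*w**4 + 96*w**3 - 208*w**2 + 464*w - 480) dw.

10973*log(w - 6)/7040 - 1633*log(w - 2)/6272 + 8915*log(w + 5)/15631 + 1219*log(w**2 + 4)/18560 + 1027*atan(w/2)/9280 + 45/(224*w - 448) + C

Factor the denominator: (w - 6)*(w - 2)**2*(w + 5)*(w**2 + 4).
Partial-fraction decomposition: (1219*w + 2054)/(9280*(w**2 + 4)) + 8915/(15631*(w + 5)) - 1633/(6272*(w - 2)) - 45/(224*(w - 2)**2) + 10973/(7040*(w - 6)).
Integrate each term; A/(w−a) gives A·log|w−a|; the (Bw+D)/(w²+p²) term gives a log and an atan.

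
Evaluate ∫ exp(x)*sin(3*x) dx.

exp(x)*sin(3*x)/10 - 3*exp(x)*cos(3*x)/10 + C

Let I denote the integral. Integrate by parts with u = sin(3*x), dv = exp(x) dx, so v = exp(x): I = exp(x)*sin(3*x) − 3·∫ exp(x)*cos(3*x) dx.
Apply parts again with u = cos(3*x), dv = exp(x) dx: ∫ exp(x)*cos(3*x) dx = exp(x)*cos(3*x) + 3·I. Substituting back brings back I: I = exp(x)*sin(3*x) - 3*exp(x)*cos(3*x) − 9·I.
Solving for I: (1 + 9)·I equals the remaining terms, so I = (1/10)·(exp(x)*sin(3*x) - 3*exp(x)*cos(3*x)).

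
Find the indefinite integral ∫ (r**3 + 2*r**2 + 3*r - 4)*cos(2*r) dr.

Use integration by parts with u = r**3 + 2*r**2 + 3*r - 4, dv = cos(2*r) dr, so v = sin(2*r)/2.
Apply parts 3 times (tabular method): alternate signs, differentiate u down to 0, integrate dv up.

r**3*sin(2*r)/2 + r**2*sin(2*r) + 3*r**2*cos(2*r)/4 + 3*r*sin(2*r)/4 + r*cos(2*r) - 5*sin(2*r)/2 + 3*cos(2*r)/8 + C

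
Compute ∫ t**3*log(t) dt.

t**4*log(t)/4 - t**4/16 + C

Use integration by parts with u = log(t), dv = t**3 dt.
Then du = 1/t dt and v = t**4/4.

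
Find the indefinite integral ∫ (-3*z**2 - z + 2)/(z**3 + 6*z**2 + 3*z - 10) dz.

Factor the denominator: (z - 1)*(z + 2)*(z + 5).
Partial-fraction decomposition: -34/(9*(z + 5)) + 8/(9*(z + 2)) - 1/(9*(z - 1)).
Integrate each term: A/(z−a) contributes A·log|z−a|.

-log(z - 1)/9 + 8*log(z + 2)/9 - 34*log(z + 5)/9 + C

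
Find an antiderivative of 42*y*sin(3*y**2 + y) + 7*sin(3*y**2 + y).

Let u = 3*y**2 + y, so du = (6*y + 1) dy.
Rewriting, the integral becomes 7·∫ sin(u) du = 7·-cos(u).
Substituting back, u = 3*y**2 + y.

-7*cos(3*y**2 + y) + C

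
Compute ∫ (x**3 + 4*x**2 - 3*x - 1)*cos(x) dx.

x**3*sin(x) + 4*x**2*sin(x) + 3*x**2*cos(x) - 9*x*sin(x) + 8*x*cos(x) - 9*sin(x) - 9*cos(x) + C

Use integration by parts with u = x**3 + 4*x**2 - 3*x - 1, dv = cos(x) dx, so v = sin(x).
Apply parts 3 times (tabular method): alternate signs, differentiate u down to 0, integrate dv up.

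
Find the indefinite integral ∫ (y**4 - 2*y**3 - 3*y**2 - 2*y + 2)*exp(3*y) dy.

Use integration by parts with u = y**4 - 2*y**3 - 3*y**2 - 2*y + 2, dv = exp(3*y) dy, so v = exp(3*y)/3.
Apply parts 4 times (tabular method): alternate signs, differentiate u down to 0, integrate dv up.

(27*y**4 - 90*y**3 + 9*y**2 - 60*y + 74)*exp(3*y)/81 + C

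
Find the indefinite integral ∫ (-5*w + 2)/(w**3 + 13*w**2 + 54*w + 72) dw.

17*log(w + 3)/3 - 11*log(w + 4) + 16*log(w + 6)/3 + C

Factor the denominator: (w + 3)*(w + 4)*(w + 6).
Partial-fraction decomposition: 16/(3*(w + 6)) - 11/(w + 4) + 17/(3*(w + 3)).
Integrate each term: A/(w−a) contributes A·log|w−a|.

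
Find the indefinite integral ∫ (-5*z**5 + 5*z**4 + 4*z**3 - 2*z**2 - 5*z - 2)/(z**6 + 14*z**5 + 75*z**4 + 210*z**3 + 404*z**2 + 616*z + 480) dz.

13*log(z + 2)/3 - 1507*log(z + 3)/26 + 613*log(z + 4)/4 - 18223*log(z + 5)/174 + 163*log(z**2 + 4)/3016 - 327*atan(z/2)/754 + C

Factor the denominator: (z + 2)*(z + 3)*(z + 4)*(z + 5)*(z**2 + 4).
Partial-fraction decomposition: (163*z - 1308)/(1508*(z**2 + 4)) - 18223/(174*(z + 5)) + 613/(4*(z + 4)) - 1507/(26*(z + 3)) + 13/(3*(z + 2)).
Integrate each term; A/(z−a) gives A·log|z−a|; the (Bz+D)/(z²+p²) term gives a log and an atan.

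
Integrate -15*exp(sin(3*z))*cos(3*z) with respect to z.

-5*exp(sin(3*z)) + C

Let u = sin(3*z), so du = (3*cos(3*z)) dz.
Rewriting, the integral becomes -5·∫ e^u du = -5·e^u.
Substituting back, u = sin(3*z).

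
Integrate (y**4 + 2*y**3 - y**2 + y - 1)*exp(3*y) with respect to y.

(27*y**4 + 18*y**3 - 45*y**2 + 57*y - 46)*exp(3*y)/81 + C

Use integration by parts with u = y**4 + 2*y**3 - y**2 + y - 1, dv = exp(3*y) dy, so v = exp(3*y)/3.
Apply parts 4 times (tabular method): alternate signs, differentiate u down to 0, integrate dv up.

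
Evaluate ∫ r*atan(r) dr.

r**2*atan(r)/2 - r/2 + atan(r)/2 + C

Use integration by parts with u = arctan(r), dv = r dr.
Then du = 1/(r**2 + 1) dr.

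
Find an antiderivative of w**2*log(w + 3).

Use integration by parts with u = log(w + 3), dv = w**2 dw.
Then du = 1/(w + 3) dw and v = w**3/3.

w**3*log(w + 3)/3 - w**3/9 + w**2/2 - 3*w + 9*log(w + 3) + C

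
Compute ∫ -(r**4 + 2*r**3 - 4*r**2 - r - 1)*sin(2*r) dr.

Use integration by parts with u = r**4 + 2*r**3 - 4*r**2 - r - 1, dv = -sin(2*r) dr, so v = cos(2*r)/2.
Apply parts 4 times (tabular method): alternate signs, differentiate u down to 0, integrate dv up.

r**4*cos(2*r)/2 - r**3*sin(2*r) + r**3*cos(2*r) - 3*r**2*sin(2*r)/2 - 7*r**2*cos(2*r)/2 + 7*r*sin(2*r)/2 - 2*r*cos(2*r) + sin(2*r) + 5*cos(2*r)/4 + C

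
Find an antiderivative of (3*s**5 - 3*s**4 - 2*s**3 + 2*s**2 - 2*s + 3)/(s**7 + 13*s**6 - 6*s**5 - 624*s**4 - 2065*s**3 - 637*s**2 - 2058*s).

Factor the denominator: s*(s - 7)*(s + 6)*(s + 7)**2*(s**2 + 1).
Partial-fraction decomposition: -(43*s + 149)/(92500*(s**2 + 1)) + 15785979/(1715000*(s + 7)) + 56823/(4900*(s + 7)**2) - 8899/(962*(s + 6)) + 42619/(891800*(s - 7)) - 1/(686*s).
Integrate each term; A/(s−a) gives A·log|s−a|; the (Bs+D)/(s²+p²) term gives a log and an atan.

-log(s)/686 + 42619*log(s - 7)/891800 - 8899*log(s + 6)/962 + 15785979*log(s + 7)/1715000 - 43*log(s**2 + 1)/185000 - 149*atan(s)/92500 - 56823/(4900*s + 34300) + C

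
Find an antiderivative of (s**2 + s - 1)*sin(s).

-s**2*cos(s) + 2*s*sin(s) - s*cos(s) + sin(s) + 3*cos(s) + C

Use integration by parts with u = s**2 + s - 1, dv = sin(s) ds, so v = -cos(s).
Apply parts 2 times (tabular method): alternate signs, differentiate u down to 0, integrate dv up.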